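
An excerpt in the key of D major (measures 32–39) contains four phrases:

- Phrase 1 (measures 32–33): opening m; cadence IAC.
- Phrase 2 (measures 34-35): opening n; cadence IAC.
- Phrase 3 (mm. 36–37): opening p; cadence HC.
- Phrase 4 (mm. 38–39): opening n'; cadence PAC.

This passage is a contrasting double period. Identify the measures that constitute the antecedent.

measures 32–35

In a double period the four phrases pair into a large antecedent (phrases 1–2, ending imperfect authentic cadence) and a large consequent (phrases 3–4, ending perfect authentic cadence). The antecedent spans mm. 32–35.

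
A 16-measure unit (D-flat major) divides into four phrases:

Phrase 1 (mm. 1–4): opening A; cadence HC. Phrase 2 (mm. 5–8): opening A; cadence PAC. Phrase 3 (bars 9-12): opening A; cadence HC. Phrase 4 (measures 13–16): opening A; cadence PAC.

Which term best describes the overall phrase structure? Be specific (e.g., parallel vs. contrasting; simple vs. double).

repeated period

The cadence pattern HC–PAC–HC–PAC is weak–strong twice, and phrases 3–4 restate phrases 1–2: a period heard twice, not a double period (which would end weakly at phrase 2).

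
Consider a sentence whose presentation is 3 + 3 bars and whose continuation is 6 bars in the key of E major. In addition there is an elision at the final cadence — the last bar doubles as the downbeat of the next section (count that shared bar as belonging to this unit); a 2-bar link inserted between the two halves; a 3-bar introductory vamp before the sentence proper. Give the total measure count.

17 measures

Basic sentence: 3 + 3 + 6 = 12 bars.
12 (basic form) + 2 (link) + 3 (introduction) = 17.
The elision shares a bar with the next section but does not change this unit's count.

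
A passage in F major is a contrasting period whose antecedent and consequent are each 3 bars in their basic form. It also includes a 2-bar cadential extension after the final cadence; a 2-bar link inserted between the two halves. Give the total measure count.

Basic contrasting period: 3 + 3 = 6 bars.
6 (basic form) + 2 (cadential extension) + 2 (link) = 10.

10 measures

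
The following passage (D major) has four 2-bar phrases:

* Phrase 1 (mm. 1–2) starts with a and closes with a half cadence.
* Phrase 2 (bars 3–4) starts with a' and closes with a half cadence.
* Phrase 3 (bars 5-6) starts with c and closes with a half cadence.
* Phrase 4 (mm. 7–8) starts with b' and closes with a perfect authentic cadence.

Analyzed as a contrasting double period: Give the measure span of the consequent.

In a double period the four phrases pair into a large antecedent (phrases 1–2, ending half cadence) and a large consequent (phrases 3–4, ending perfect authentic cadence). The consequent spans mm. 5-8.

measures 5–8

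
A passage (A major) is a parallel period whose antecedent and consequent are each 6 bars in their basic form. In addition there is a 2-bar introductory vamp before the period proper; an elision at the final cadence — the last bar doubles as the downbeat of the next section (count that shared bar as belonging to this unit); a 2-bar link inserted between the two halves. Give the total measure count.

Basic parallel period: 6 + 6 = 12 bars.
12 (basic form) + 2 (introduction) + 2 (link) = 16.
The elision shares a bar with the next section but does not change this unit's count.

16 measures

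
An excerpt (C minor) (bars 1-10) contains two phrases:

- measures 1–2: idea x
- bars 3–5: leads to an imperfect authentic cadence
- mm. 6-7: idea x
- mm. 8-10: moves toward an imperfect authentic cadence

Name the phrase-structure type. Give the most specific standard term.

Both phrases have the same opening (x) and the same cadence (imperfect authentic cadence): the second is a restatement, not a consequent, so this is a repeated phrase rather than a period.

repeated phrase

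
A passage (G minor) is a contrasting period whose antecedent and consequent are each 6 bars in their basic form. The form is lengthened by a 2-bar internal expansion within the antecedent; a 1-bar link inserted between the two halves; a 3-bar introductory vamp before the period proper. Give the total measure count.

18 measures

Basic contrasting period: 6 + 6 = 12 bars.
12 (basic form) + 2 (internal expansion) + 1 (link) + 3 (introduction) = 18.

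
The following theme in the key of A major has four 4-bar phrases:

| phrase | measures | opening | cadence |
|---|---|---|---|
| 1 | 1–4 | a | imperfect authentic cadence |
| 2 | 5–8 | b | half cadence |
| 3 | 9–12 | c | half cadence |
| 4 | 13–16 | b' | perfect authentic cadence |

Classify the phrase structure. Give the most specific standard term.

contrasting double period

Four phrases in two halves: the first half (mm. 1–8) ends with a half cadence, the second (measures 9-16) with a perfect authentic cadence — a large antecedent–consequent pair, i.e. a double period.
Phrase 3 begins with different material from phrase 1, making it contrasting.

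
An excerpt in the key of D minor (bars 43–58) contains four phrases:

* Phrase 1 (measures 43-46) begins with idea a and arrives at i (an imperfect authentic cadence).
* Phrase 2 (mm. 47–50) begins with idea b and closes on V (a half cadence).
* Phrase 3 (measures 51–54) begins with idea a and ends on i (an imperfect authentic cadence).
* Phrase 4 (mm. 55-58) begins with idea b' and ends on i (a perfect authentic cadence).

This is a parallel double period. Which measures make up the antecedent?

measures 43–50

In a double period the first pair of phrases (ending half cadence) is the large antecedent and the second pair (ending perfect authentic cadence) is the large consequent; the antecedent is measures 43–50.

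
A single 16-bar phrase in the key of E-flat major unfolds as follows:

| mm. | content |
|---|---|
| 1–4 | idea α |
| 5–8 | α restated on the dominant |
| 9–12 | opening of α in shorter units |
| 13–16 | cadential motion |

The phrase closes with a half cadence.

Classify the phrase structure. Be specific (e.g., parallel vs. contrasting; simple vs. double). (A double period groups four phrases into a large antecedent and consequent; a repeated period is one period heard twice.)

Basic idea (mm. 1–4) + its repetition (bars 5–8) form the presentation; fragmentation and cadence (bars 9-16) form the continuation — the 16-bar whole is a sentence.

sentence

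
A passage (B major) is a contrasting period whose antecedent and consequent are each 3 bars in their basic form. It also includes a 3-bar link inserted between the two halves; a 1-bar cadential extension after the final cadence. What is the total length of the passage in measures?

10 measures

Basic contrasting period: 3 + 3 = 6 bars.
6 (basic form) + 3 (link) + 1 (cadential extension) = 10.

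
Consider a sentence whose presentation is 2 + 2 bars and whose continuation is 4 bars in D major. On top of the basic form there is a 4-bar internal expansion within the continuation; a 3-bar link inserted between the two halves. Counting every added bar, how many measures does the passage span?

Basic sentence: 2 + 2 + 4 = 8 bars.
8 (basic form) + 4 (internal expansion) + 3 (link) = 15.

15 measures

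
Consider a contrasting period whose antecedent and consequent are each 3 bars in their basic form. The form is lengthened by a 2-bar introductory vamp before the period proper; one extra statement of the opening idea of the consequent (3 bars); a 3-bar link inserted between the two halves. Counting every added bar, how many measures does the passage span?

14 measures

Basic contrasting period: 3 + 3 = 6 bars.
6 (basic form) + 2 (introduction) + 3 (extra statement) + 3 (link) = 14.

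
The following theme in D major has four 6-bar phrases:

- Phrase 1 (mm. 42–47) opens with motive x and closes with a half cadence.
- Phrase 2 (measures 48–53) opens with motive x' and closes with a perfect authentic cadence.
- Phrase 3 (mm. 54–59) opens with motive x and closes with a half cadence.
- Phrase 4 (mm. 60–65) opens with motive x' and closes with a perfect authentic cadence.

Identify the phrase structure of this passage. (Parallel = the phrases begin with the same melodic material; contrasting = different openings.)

The cadence pattern HC–PAC–HC–PAC is weak–strong twice, and phrases 3–4 restate phrases 1–2: a period heard twice, not a double period (which would end weakly at phrase 2).

repeated period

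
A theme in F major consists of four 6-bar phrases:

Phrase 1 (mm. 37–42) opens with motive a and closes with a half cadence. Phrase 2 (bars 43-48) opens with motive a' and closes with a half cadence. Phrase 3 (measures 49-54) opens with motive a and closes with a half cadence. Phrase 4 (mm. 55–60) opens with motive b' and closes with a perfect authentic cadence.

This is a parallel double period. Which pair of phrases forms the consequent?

phrases 3 and 4

In a double period the first pair of phrases (ending half cadence) is the large antecedent and the second pair (ending perfect authentic cadence) is the large consequent; the consequent is phrases 3 and 4.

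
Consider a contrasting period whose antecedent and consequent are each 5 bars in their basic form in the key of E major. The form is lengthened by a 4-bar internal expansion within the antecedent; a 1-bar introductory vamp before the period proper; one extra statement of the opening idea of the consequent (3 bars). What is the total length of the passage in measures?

Basic contrasting period: 5 + 5 = 10 bars.
10 (basic form) + 4 (internal expansion) + 1 (introduction) + 3 (extra statement) = 18.

18 measures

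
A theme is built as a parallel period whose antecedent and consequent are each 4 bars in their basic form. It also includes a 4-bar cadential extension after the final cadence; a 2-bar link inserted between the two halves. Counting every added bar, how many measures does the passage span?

Basic parallel period: 4 + 4 = 8 bars.
8 (basic form) + 4 (cadential extension) + 2 (link) = 14.

14 measures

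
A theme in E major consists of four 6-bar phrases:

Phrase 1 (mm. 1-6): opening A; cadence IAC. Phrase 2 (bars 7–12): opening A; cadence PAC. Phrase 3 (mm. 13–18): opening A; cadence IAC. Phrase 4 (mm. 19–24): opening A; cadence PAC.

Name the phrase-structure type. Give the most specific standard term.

The cadence pattern IAC–PAC–IAC–PAC is weak–strong twice, and phrases 3–4 restate phrases 1–2: a period heard twice, not a double period (which would end weakly at phrase 2).

repeated period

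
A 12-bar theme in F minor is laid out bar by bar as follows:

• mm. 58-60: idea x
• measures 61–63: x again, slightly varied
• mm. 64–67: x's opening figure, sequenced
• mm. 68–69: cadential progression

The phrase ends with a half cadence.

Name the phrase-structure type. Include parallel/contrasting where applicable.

sentence

Basic idea (bars 58–60) + its repetition (mm. 61–63) form the presentation; fragmentation and cadence (mm. 64–69) form the continuation — the 12-bar whole is a sentence.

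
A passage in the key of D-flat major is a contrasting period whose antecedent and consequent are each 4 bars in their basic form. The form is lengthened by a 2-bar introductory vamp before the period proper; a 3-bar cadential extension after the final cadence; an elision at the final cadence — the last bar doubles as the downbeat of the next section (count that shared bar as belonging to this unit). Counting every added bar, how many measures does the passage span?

Basic contrasting period: 4 + 4 = 8 bars.
8 (basic form) + 2 (introduction) + 3 (cadential extension) = 13.
The elision shares a bar with the next section but does not change this unit's count.

13 measures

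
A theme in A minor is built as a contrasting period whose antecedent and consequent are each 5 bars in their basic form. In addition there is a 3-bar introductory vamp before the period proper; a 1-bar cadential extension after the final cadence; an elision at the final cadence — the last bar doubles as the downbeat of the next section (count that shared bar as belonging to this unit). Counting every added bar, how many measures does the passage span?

Basic contrasting period: 5 + 5 = 10 bars.
10 (basic form) + 3 (introduction) + 1 (cadential extension) = 14.
The elision shares a bar with the next section but does not change this unit's count.

14 measures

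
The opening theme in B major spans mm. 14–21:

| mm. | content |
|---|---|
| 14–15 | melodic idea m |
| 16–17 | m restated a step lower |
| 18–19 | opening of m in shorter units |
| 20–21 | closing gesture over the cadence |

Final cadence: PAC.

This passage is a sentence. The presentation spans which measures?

measures 14–17

The presentation of a sentence is the basic idea (mm. 14–15) plus its repetition (mm. 16–17); the presentation is therefore measures 14–17.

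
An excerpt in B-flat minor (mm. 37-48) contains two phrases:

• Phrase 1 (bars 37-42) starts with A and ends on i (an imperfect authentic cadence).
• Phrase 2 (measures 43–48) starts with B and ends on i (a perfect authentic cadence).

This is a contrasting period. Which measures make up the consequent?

measures 43–48

The phrase ending with the weaker cadence (imperfect authentic cadence) is the antecedent; the one ending more conclusively (perfect authentic cadence) is the consequent. The consequent is measures 43–48.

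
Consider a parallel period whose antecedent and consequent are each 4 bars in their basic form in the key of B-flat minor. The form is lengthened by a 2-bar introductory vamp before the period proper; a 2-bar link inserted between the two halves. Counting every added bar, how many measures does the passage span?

12 measures

Basic parallel period: 4 + 4 = 8 bars.
8 (basic form) + 2 (introduction) + 2 (link) = 12.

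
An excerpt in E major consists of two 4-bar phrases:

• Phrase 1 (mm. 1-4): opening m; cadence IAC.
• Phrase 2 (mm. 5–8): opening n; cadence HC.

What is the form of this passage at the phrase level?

phrase group

The second phrase closes with a half cadence, which is not stronger than the first phrase's imperfect authentic cadence; without a weak→strong cadential pair there is no antecedent–consequent relationship, so this is a phrase group rather than a period.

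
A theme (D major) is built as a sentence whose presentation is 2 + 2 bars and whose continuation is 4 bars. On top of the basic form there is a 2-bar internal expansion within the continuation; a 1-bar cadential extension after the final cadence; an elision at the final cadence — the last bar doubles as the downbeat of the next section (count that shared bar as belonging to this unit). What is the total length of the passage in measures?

Basic sentence: 2 + 2 + 4 = 8 bars.
8 (basic form) + 2 (internal expansion) + 1 (cadential extension) = 11.
The elision shares a bar with the next section but does not change this unit's count.

11 measures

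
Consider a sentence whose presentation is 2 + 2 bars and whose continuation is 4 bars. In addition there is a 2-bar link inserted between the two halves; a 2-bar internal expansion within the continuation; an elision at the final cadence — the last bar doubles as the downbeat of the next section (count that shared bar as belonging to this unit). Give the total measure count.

12 measures

Basic sentence: 2 + 2 + 4 = 8 bars.
8 (basic form) + 2 (link) + 2 (internal expansion) = 12.
The elision shares a bar with the next section but does not change this unit's count.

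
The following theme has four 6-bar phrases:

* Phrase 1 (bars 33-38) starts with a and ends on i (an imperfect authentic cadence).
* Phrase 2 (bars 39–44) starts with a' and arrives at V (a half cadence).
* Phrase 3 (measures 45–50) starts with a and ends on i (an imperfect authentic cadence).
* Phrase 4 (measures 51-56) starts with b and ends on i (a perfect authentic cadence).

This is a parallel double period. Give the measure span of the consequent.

In a double period the first pair of phrases (ending half cadence) is the large antecedent and the second pair (ending perfect authentic cadence) is the large consequent; the consequent is measures 45–56.

measures 45–56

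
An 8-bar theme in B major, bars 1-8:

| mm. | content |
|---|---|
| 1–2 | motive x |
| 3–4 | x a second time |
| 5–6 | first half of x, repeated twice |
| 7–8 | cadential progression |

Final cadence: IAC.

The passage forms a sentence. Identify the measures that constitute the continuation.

After the presentation (mm. 1–4), the continuation covers the fragmentation through the cadence: mm. 5–8.

measures 5–8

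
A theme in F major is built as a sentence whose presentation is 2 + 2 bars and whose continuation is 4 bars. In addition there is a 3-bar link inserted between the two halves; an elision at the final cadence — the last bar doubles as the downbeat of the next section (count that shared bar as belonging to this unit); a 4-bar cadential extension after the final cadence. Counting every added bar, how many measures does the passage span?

15 measures

Basic sentence: 2 + 2 + 4 = 8 bars.
8 (basic form) + 3 (link) + 4 (cadential extension) = 15.
The elision shares a bar with the next section but does not change this unit's count.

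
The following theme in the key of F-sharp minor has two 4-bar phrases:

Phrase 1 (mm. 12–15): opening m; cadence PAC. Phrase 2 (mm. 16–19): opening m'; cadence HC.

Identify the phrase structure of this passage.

The second phrase closes with a half cadence, which is not stronger than the first phrase's perfect authentic cadence; without a weak→strong cadential pair there is no antecedent–consequent relationship, so this is a phrase group rather than a period.

phrase group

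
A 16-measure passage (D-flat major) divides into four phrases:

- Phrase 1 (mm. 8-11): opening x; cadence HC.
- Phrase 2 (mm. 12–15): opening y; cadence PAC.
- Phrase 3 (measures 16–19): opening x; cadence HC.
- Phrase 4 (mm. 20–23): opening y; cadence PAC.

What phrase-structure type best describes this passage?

The cadence pattern HC–PAC–HC–PAC is weak–strong twice, and phrases 3–4 restate phrases 1–2: a period heard twice, not a double period (which would end weakly at phrase 2).

repeated period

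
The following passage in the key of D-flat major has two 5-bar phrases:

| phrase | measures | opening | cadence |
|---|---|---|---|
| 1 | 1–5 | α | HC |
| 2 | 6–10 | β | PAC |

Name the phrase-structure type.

contrasting period

Phrase 1 ends with a half cadence (weaker) and phrase 2 with a perfect authentic cadence (stronger): antecedent + consequent = a period.
The two phrases open with different material (α / β), so the period is contrasting.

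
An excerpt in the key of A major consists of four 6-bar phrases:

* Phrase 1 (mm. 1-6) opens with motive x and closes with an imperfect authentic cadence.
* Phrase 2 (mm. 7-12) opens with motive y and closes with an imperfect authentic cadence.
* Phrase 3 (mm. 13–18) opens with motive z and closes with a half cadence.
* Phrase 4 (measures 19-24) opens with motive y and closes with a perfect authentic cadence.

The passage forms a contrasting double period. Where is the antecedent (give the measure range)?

measures 1–12

In a double period the four phrases pair into a large antecedent (phrases 1–2, ending imperfect authentic cadence) and a large consequent (phrases 3–4, ending perfect authentic cadence). The antecedent spans measures 1–12.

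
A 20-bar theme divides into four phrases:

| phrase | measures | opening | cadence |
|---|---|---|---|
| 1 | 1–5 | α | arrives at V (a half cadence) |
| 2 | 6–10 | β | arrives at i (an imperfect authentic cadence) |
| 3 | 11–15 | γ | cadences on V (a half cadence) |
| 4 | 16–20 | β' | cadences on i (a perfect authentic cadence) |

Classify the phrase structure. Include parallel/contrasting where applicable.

contrasting double period

Four phrases in two halves: the first half (bars 1–10) ends with an imperfect authentic cadence, the second (measures 11-20) with a perfect authentic cadence — a large antecedent–consequent pair, i.e. a double period.
Phrase 3 begins with different material from phrase 1, making it contrasting.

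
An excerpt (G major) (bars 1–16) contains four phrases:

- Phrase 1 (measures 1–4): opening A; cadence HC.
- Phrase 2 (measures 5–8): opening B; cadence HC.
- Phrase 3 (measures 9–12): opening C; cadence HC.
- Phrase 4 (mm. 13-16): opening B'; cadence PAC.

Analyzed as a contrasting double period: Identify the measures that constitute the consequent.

measures 9–16

In a double period the four phrases pair into a large antecedent (phrases 1–2, ending half cadence) and a large consequent (phrases 3–4, ending perfect authentic cadence). The consequent spans measures 9–16.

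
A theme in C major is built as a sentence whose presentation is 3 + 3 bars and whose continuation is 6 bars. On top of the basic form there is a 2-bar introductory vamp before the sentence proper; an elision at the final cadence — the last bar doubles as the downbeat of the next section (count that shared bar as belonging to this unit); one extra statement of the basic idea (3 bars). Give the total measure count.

Basic sentence: 3 + 3 + 6 = 12 bars.
12 (basic form) + 2 (introduction) + 3 (extra statement) = 17.
The elision shares a bar with the next section but does not change this unit's count.

17 measures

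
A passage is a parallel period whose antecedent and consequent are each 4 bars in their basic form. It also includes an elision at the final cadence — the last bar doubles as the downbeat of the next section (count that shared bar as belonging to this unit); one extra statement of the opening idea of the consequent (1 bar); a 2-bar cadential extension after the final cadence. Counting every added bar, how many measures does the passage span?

Basic parallel period: 4 + 4 = 8 bars.
8 (basic form) + 1 (extra statement) + 2 (cadential extension) = 11.
The elision shares a bar with the next section but does not change this unit's count.

11 measures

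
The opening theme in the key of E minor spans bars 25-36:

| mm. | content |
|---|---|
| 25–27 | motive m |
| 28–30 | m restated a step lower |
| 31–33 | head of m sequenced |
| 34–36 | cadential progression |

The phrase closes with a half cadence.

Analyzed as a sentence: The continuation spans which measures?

measures 31–36

After the presentation (bars 25–30), the continuation covers the fragmentation through the cadence: measures 31–36.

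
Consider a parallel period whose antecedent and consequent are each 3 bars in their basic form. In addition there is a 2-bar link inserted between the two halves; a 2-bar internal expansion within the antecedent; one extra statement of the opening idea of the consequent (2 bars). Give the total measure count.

12 measures

Basic parallel period: 3 + 3 = 6 bars.
6 (basic form) + 2 (link) + 2 (internal expansion) + 2 (extra statement) = 12.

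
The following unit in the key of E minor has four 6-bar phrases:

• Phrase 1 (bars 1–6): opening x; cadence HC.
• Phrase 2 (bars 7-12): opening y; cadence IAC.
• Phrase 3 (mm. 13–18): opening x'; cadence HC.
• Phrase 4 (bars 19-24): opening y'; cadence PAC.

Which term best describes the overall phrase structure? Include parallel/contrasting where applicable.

parallel double period

Four phrases in two halves: the first half (measures 1–12) ends with an imperfect authentic cadence, the second (mm. 13–24) with a perfect authentic cadence — a large antecedent–consequent pair, i.e. a double period.
Phrase 3 begins with the same material as phrase 1, making it parallel.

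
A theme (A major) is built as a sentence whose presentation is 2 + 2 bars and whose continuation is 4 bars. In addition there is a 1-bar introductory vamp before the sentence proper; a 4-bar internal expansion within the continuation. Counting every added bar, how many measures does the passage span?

Basic sentence: 2 + 2 + 4 = 8 bars.
8 (basic form) + 1 (introduction) + 4 (internal expansion) = 13.

13 measures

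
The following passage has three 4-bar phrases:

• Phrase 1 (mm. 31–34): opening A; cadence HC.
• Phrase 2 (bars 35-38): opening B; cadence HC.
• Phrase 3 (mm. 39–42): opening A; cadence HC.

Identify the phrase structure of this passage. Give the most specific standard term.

The final phrase closes with a half cadence, which is not stronger than the preceding half cadence; the 3 phrases lack an overall antecedent–consequent design and so form a phrase group.

phrase group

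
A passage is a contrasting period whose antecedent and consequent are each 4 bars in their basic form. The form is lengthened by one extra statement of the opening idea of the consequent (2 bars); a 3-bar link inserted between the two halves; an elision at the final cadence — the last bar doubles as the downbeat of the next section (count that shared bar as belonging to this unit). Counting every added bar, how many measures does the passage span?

Basic contrasting period: 4 + 4 = 8 bars.
8 (basic form) + 2 (extra statement) + 3 (link) = 13.
The elision shares a bar with the next section but does not change this unit's count.

13 measures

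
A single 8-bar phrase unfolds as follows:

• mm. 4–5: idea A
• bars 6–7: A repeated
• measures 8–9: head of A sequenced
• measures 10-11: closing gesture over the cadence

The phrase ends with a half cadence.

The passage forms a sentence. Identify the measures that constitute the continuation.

After the presentation (mm. 4–7), the continuation covers the fragmentation through the cadence: bars 8-11.

measures 8–11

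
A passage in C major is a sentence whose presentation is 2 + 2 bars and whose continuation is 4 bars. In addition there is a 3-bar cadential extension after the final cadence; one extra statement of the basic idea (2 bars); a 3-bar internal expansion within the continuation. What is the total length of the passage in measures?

16 measures

Basic sentence: 2 + 2 + 4 = 8 bars.
8 (basic form) + 3 (cadential extension) + 2 (extra statement) + 3 (internal expansion) = 16.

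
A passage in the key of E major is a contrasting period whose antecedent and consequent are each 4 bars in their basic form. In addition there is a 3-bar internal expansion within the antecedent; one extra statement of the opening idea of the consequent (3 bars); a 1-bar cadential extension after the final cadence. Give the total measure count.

Basic contrasting period: 4 + 4 = 8 bars.
8 (basic form) + 3 (internal expansion) + 3 (extra statement) + 1 (cadential extension) = 15.

15 measures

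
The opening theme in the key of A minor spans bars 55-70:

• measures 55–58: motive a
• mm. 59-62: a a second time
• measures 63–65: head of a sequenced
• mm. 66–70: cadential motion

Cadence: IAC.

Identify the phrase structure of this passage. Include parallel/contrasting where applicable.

sentence

Basic idea (mm. 55-58) + its repetition (bars 59-62) form the presentation; fragmentation and cadence (measures 63–70) form the continuation — the 16-bar whole is a sentence.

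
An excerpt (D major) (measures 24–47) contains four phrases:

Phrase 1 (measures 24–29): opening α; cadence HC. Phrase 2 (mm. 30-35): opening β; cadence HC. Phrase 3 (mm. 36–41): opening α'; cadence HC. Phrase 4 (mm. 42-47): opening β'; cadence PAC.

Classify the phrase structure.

Four phrases in two halves: the first half (measures 24–35) ends with a half cadence, the second (mm. 36–47) with a perfect authentic cadence — a large antecedent–consequent pair, i.e. a double period.
Phrase 3 begins with the same material as phrase 1, making it parallel.

parallel double period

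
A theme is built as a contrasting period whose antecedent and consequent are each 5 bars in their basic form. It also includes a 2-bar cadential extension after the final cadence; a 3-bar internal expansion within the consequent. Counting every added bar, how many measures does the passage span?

Basic contrasting period: 5 + 5 = 10 bars.
10 (basic form) + 2 (cadential extension) + 3 (internal expansion) = 15.

15 measures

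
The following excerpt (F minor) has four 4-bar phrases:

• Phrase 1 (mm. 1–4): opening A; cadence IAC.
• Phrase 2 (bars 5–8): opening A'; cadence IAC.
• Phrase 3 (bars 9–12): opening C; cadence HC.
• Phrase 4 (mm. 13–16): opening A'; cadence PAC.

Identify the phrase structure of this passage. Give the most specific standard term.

contrasting double period

Four phrases in two halves: the first half (mm. 1–8) ends with an imperfect authentic cadence, the second (mm. 9–16) with a perfect authentic cadence — a large antecedent–consequent pair, i.e. a double period.
Phrase 3 begins with different material from phrase 1, making it contrasting.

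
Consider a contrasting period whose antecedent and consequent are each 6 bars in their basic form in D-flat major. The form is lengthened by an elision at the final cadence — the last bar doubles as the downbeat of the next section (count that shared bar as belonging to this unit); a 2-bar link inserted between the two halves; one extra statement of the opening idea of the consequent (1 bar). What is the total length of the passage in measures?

Basic contrasting period: 6 + 6 = 12 bars.
12 (basic form) + 2 (link) + 1 (extra statement) = 15.
The elision shares a bar with the next section but does not change this unit's count.

15 measures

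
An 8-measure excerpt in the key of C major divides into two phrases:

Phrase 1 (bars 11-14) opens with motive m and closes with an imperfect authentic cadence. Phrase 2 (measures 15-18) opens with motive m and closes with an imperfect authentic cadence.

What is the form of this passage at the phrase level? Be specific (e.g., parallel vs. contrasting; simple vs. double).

repeated phrase

Both phrases have the same opening (m) and the same cadence (imperfect authentic cadence): the second is a restatement, not a consequent, so this is a repeated phrase rather than a period.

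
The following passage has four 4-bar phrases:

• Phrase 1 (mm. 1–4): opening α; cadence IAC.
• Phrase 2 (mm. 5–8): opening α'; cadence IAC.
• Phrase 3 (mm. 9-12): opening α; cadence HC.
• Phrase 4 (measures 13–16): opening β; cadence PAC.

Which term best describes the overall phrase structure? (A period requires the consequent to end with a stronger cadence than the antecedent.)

parallel double period

Four phrases in two halves: the first half (mm. 1-8) ends with an imperfect authentic cadence, the second (mm. 9–16) with a perfect authentic cadence — a large antecedent–consequent pair, i.e. a double period.
Phrase 3 begins with the same material as phrase 1, making it parallel.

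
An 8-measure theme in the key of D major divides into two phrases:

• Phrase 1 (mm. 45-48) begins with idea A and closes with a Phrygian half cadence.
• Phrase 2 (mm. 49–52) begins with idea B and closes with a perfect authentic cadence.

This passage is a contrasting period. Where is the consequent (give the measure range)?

The antecedent is the phrase ending with the weaker cadence (Phrygian half cadence, phrase 1) and the consequent the one ending more conclusively (perfect authentic cadence, phrase 2); the consequent is mm. 49–52.

measures 49–52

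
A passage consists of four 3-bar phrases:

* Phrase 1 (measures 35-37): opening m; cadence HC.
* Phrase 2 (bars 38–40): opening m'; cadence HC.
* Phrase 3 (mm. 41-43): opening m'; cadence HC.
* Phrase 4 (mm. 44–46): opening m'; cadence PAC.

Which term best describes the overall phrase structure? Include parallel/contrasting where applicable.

parallel double period

Four phrases in two halves: the first half (mm. 35–40) ends with a half cadence, the second (bars 41–46) with a perfect authentic cadence — a large antecedent–consequent pair, i.e. a double period.
Phrase 3 begins with the same material as phrase 1, making it parallel.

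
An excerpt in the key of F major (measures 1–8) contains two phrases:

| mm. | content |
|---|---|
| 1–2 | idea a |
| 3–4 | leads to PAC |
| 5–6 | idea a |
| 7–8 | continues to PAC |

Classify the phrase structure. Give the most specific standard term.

repeated phrase

Both phrases have the same opening (a) and the same cadence (perfect authentic cadence): the second is a restatement, not a consequent, so this is a repeated phrase rather than a period.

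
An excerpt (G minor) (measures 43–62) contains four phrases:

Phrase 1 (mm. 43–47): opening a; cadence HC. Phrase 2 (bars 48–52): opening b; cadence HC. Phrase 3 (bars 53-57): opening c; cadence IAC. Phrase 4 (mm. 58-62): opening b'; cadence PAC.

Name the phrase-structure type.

Four phrases in two halves: the first half (bars 43–52) ends with a half cadence, the second (mm. 53–62) with a perfect authentic cadence — a large antecedent–consequent pair, i.e. a double period.
Phrase 3 begins with different material from phrase 1, making it contrasting.

contrasting double period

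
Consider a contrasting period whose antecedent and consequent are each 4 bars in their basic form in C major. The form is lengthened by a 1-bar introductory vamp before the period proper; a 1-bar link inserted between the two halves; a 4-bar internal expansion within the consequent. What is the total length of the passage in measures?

Basic contrasting period: 4 + 4 = 8 bars.
8 (basic form) + 1 (introduction) + 1 (link) + 4 (internal expansion) = 14.

14 measures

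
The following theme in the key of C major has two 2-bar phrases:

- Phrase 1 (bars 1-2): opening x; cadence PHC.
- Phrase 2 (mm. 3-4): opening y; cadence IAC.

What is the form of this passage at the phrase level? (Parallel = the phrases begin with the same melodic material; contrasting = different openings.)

Phrase 1 ends with a Phrygian half cadence (weaker) and phrase 2 with an imperfect authentic cadence (stronger): antecedent + consequent = a period.
The two phrases open with different material (x / y), so the period is contrasting.

contrasting period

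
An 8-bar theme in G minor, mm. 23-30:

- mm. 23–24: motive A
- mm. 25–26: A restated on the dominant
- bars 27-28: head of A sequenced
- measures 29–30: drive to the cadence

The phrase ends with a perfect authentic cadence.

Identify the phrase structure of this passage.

Basic idea (measures 23–24) + its repetition (mm. 25–26) form the presentation; fragmentation and cadence (bars 27–30) form the continuation — the 8-bar whole is a sentence.

sentence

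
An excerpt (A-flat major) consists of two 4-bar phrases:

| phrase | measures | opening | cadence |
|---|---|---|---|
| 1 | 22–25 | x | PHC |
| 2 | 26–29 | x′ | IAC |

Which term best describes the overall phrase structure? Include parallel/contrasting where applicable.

Phrase 1 ends with a Phrygian half cadence (weaker) and phrase 2 with an imperfect authentic cadence (stronger): antecedent + consequent = a period.
The two phrases open with the same material (x / x′), so the period is parallel.

parallel period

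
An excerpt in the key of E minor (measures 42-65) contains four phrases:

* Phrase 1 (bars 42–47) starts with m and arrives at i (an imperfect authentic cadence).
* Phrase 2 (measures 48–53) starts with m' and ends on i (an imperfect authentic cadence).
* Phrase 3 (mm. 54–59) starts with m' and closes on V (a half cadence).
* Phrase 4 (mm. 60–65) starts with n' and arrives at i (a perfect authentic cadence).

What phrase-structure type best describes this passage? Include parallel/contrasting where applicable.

parallel double period

Four phrases in two halves: the first half (mm. 42–53) ends with an imperfect authentic cadence, the second (measures 54–65) with a perfect authentic cadence — a large antecedent–consequent pair, i.e. a double period.
Phrase 3 begins with the same material as phrase 1, making it parallel.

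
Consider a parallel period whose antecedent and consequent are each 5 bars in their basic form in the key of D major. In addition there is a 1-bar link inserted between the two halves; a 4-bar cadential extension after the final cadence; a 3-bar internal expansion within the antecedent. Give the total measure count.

18 measures

Basic parallel period: 5 + 5 = 10 bars.
10 (basic form) + 1 (link) + 4 (cadential extension) + 3 (internal expansion) = 18.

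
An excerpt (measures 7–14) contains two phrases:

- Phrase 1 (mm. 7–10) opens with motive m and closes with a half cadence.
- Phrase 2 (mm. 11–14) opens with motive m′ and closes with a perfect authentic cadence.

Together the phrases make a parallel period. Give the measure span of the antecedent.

The phrase ending with the weaker cadence (half cadence) is the antecedent; the one ending more conclusively (perfect authentic cadence) is the consequent. The antecedent is measures 7–10.

measures 7–10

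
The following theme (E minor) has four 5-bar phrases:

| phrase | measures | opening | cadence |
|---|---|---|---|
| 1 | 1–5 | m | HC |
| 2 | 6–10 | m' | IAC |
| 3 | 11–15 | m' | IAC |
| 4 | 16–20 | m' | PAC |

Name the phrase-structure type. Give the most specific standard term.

parallel double period

Four phrases in two halves: the first half (mm. 1–10) ends with an imperfect authentic cadence, the second (mm. 11-20) with a perfect authentic cadence — a large antecedent–consequent pair, i.e. a double period.
Phrase 3 begins with the same material as phrase 1, making it parallel.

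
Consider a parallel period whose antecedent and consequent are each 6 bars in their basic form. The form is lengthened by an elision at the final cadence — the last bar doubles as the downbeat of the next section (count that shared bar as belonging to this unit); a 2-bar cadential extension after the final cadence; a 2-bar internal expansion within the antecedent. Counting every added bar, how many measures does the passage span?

Basic parallel period: 6 + 6 = 12 bars.
12 (basic form) + 2 (cadential extension) + 2 (internal expansion) = 16.
The elision shares a bar with the next section but does not change this unit's count.

16 measures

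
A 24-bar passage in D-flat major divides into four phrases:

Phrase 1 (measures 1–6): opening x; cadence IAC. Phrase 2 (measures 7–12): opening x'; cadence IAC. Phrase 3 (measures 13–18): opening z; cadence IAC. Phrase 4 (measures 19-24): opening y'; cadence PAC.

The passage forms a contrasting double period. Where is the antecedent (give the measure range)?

measures 1–12

In a double period the four phrases pair into a large antecedent (phrases 1–2, ending imperfect authentic cadence) and a large consequent (phrases 3–4, ending perfect authentic cadence). The antecedent spans mm. 1–12.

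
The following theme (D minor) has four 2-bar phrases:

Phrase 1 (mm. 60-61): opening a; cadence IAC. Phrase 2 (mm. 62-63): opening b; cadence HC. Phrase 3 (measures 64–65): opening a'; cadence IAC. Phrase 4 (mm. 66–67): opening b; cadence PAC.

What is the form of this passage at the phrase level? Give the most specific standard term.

parallel double period

Four phrases in two halves: the first half (mm. 60-63) ends with a half cadence, the second (mm. 64-67) with a perfect authentic cadence — a large antecedent–consequent pair, i.e. a double period.
Phrase 3 begins with the same material as phrase 1, making it parallel.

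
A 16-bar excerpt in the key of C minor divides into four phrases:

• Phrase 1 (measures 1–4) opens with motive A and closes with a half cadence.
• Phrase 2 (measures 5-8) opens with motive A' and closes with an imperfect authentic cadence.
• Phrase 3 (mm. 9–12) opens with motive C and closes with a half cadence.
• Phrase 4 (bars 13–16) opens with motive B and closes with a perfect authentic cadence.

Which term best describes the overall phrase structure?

contrasting double period

Four phrases in two halves: the first half (mm. 1-8) ends with an imperfect authentic cadence, the second (measures 9-16) with a perfect authentic cadence — a large antecedent–consequent pair, i.e. a double period.
Phrase 3 begins with different material from phrase 1, making it contrasting.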